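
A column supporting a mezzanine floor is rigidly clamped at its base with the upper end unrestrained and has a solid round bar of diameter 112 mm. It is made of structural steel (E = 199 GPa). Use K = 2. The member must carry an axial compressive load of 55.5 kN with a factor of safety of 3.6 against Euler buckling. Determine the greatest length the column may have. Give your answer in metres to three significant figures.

I = πd⁴/64 = π×112⁴/64 = 7.724×10^6 mm⁴
I = 7.724×10^-6 m⁴
Required critical load P_cr = n·P = 3.6 × 55.5 = 199.8 kN = 1.998×10^5 N
From P_cr = π²EI/(K·L)²:  L = (1/K)·√(π²EI/P_cr) = (1/2)·√(π²×1.99×10^11×7.724×10^-6/1.998×10^5)
L = 4.36 m

L_max ≈ 4.36 m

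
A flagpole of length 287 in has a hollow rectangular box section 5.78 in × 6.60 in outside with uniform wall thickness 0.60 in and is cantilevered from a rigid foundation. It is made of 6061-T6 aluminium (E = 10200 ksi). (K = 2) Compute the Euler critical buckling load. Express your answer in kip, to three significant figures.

Inner dimensions: h_i = 6.60 − 2×0.60 = 5.400 in, b_i = 5.78 − 2×0.60 = 4.580 in
Weak-axis I_min = (h_o·b_o³ − h_i·b_i³)/12 with b_o = 5.78, b_i = 4.580 in (shorter outer/inner sides).
I_min = (6.60×5.78³ − 5.400×4.580³)/12 = 62.97 in⁴
Effective length L_e = K·L = 2 × 287 = 574.0 in
P_cr = π²EI / L_e² = π² × 10200×10³ × 62.97 / 574.0² = 1.924×10^4 lb

P_cr ≈ 19.2 kip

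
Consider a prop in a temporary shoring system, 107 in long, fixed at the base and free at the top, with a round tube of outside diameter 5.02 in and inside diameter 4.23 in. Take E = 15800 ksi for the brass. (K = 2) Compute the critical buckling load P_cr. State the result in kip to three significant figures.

d_o = 5.02 in, d_i = 4.23 in
I = π(d_o⁴ − d_i⁴)/64 = π(5.02⁴ − 4.230⁴)/64 = 15.46 in⁴
Effective length L_e = K·L = 2 × 107 = 214.0 in
P_cr = π²EI / L_e² = π² × 15800×10³ × 15.46 / 214.0² = 5.264×10^4 lb

P_cr ≈ 52.6 kip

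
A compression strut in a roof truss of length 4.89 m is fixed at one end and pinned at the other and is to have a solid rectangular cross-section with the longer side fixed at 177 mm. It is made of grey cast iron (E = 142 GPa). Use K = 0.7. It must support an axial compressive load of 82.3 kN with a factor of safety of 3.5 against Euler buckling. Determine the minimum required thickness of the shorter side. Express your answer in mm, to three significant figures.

b ≈ 54.7 mm

Required P_cr = n·P = 3.5 × 82.3 = 288.0 kN
L_e = K·L = 0.7 × 4.89 = 3.423 m
Required I = P_cr·L_e²/(π²E) = 2.881×10^5 × 3.423² / (π² × 1.42×10^11) = 2.408×10^-6 m⁴
I_req = 2.408×10^6 mm⁴
Rectangle, weak axis: I_min = h·b³/12 with h = 177 mm fixed  ⇒  b = (12I/h)^(1/3) = 54.7 mm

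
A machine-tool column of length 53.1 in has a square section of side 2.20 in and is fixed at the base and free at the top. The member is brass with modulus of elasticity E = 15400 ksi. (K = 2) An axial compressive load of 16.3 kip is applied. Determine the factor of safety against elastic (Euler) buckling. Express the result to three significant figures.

I = a⁴/12 = 2.20⁴/12 = 1.952 in⁴
Effective length L_e = K·L = 2 × 53.1 = 106.2 in
P_cr = π²EI / L_e² = π² × 15400×10³ × 1.952 / 106.2² = 2.631×10^4 lb
Factor of safety n = P_cr / P = 26.308 / 16.3 = 1.61

n ≈ 1.61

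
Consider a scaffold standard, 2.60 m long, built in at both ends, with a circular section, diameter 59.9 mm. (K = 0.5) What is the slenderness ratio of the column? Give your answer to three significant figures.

I = πd⁴/64 = π×59.9⁴/64 = 6.319×10^5 mm⁴
A = 2.818×10^3 mm²;  r_min = √(I/A) = √(6.319×10^5/2.818×10^3) = 14.98 mm
L_e = K·L = 0.5 × 2.60 m = 1.300 m = 1300.0 mm
λ = L_e / r_min = 1300.0 / 14.98 = 86.8

λ ≈ 86.8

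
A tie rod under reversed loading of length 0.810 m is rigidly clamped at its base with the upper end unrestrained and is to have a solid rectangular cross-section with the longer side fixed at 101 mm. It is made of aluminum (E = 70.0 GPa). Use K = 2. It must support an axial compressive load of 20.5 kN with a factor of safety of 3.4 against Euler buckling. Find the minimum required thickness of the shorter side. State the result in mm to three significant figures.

b ≈ 31.6 mm

Required P_cr = n·P = 3.4 × 20.5 = 69.70 kN
L_e = K·L = 2 × 0.810 = 1.620 m
Required I = P_cr·L_e²/(π²E) = 6.970×10^4 × 1.620² / (π² × 7.00×10^10) = 2.648×10^-7 m⁴
I_req = 2.648×10^5 mm⁴
Rectangle, weak axis: I_min = h·b³/12 with h = 101 mm fixed  ⇒  b = (12I/h)^(1/3) = 31.6 mm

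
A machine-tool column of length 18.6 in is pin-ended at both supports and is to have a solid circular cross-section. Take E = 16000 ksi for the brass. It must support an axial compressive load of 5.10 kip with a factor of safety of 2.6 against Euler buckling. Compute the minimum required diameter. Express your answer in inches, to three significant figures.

Required P_cr = n·P = 2.6 × 5.10 = 13.26 kip
L_e = K·L = 1 × 18.6 = 18.60 in
Required I = P_cr·L_e²/(π²E) = 1.326×10^4 × 18.60² / (π² × 1.60×10^7) = 2.905×10^-2 in⁴
Solid circle: I = πd⁴/64  ⇒  d = (64I/π)^(1/4) = (64×2.905×10^-2/π)^(1/4) = 0.877 in

d ≈ 0.877 in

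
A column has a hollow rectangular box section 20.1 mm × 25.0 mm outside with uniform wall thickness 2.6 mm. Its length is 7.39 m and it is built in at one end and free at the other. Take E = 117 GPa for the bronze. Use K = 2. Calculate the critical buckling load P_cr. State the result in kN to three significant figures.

Inner dimensions: h_i = 25.0 − 2×2.6 = 19.80 mm, b_i = 20.1 − 2×2.6 = 14.90 mm
Weak-axis I_min = (h_o·b_o³ − h_i·b_i³)/12 with b_o = 20.1, b_i = 14.90 mm (shorter outer/inner sides).
I_min = (25.0×20.1³ − 19.80×14.90³)/12 = 1.146×10^4 mm⁴
I = 1.146×10^4 mm⁴ = 1.146×10^-8 m⁴
Effective length L_e = K·L = 2 × 7.39 = 14.78 m
P_cr = π²EI / L_e² = π² × 117×10⁹ × 1.146×10^-8 / 14.78² = 60.58 N

P_cr ≈ 0.0606 kN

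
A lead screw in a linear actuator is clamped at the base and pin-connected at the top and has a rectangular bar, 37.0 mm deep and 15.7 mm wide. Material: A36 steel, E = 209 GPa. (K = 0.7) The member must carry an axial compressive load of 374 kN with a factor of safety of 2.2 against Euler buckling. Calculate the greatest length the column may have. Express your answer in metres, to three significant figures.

Buckling occurs about the weak axis: I_min = h·b³/12 with b = 15.7 mm (the shorter side).
I_min = 37.0×15.7³/12 = 1.193×10^4 mm⁴
I = 1.193×10^-8 m⁴
Required critical load P_cr = n·P = 2.2 × 374 = 822.8 kN = 8.228×10^5 N
From P_cr = π²EI/(K·L)²:  L = (1/K)·√(π²EI/P_cr) = (1/0.7)·√(π²×2.09×10^11×1.193×10^-8/8.228×10^5)
L = 0.247 m

L_max ≈ 0.247 m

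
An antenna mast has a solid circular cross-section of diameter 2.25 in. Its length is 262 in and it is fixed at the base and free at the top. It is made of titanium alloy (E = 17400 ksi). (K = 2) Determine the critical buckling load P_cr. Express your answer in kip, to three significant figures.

P_cr ≈ 0.787 kip

I = πd⁴/64 = π×2.25⁴/64 = 1.258 in⁴
Effective length L_e = K·L = 2 × 262 = 524.0 in
P_cr = π²EI / L_e² = π² × 17400×10³ × 1.258 / 524.0² = 786.8 lb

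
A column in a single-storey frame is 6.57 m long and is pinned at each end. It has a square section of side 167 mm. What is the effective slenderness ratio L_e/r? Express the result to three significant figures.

λ ≈ 136

For a square r = a/√12 = 167/√12 = 48.21 mm
L_e = K·L = 1 × 6.57 m = 6.570 m = 6570.0 mm
λ = L_e / r_min = 6570.0 / 48.21 = 136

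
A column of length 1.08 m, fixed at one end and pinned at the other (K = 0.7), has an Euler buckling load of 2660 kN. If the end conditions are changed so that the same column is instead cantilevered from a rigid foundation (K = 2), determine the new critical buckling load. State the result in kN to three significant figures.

P_cr ∝ 1/K², so P_cr,new = P_cr,old × (K_old/K_new)² = 2660 × (0.7/2)²
= 2660 × 0.1225 = 326 kN

P_cr ≈ 326 kN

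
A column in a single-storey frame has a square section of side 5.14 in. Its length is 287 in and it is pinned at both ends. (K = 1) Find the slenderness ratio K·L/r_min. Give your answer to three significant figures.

λ ≈ 193

I = a⁴/12 = 5.14⁴/12 = 58.17 in⁴
A = 26.42 in²;  r_min = √(I/A) = √(58.17/26.42) = 1.484 in
L_e = K·L = 1 × 287 = 287.0 in
λ = L_e / r_min = 287.00 / 1.484 = 193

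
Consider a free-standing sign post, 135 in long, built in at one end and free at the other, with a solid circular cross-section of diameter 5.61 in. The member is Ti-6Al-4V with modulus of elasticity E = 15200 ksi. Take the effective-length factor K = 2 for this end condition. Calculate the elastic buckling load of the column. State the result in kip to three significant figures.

I = πd⁴/64 = π×5.61⁴/64 = 48.62 in⁴
Effective length L_e = K·L = 2 × 135 = 270.0 in
P_cr = π²EI / L_e² = π² × 15200×10³ × 48.62 / 270.0² = 1.001×10^5 lb

P_cr ≈ 100 kip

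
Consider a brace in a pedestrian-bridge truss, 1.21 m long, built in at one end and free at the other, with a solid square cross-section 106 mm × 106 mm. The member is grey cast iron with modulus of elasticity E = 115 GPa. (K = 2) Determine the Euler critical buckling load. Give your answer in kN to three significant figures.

P_cr ≈ 2040 kN

I = a⁴/12 = 106⁴/12 = 1.052×10^7 mm⁴
I = 1.052×10^7 mm⁴ = 1.052×10^-5 m⁴
Effective length L_e = K·L = 2 × 1.21 = 2.420 m
P_cr = π²EI / L_e² = π² × 115×10⁹ × 1.052×10^-5 / 2.420² = 2.039×10^6 N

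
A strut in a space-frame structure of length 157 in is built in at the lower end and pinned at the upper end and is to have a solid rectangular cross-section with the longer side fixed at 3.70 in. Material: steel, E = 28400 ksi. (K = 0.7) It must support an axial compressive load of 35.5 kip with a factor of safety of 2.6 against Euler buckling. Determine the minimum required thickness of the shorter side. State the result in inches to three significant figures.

Required P_cr = n·P = 2.6 × 35.5 = 92.30 kip
L_e = K·L = 0.7 × 157 = 109.9 in
Required I = P_cr·L_e²/(π²E) = 9.230×10^4 × 109.9² / (π² × 2.84×10^7) = 3.977 in⁴
Rectangle, weak axis: I_min = h·b³/12 with h = 3.70 in fixed  ⇒  b = (12I/h)^(1/3) = 2.35 in

b ≈ 2.35 in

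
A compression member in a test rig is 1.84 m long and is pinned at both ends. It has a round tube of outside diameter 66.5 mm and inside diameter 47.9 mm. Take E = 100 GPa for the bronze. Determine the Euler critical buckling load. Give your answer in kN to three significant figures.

P_cr ≈ 205 kN

d_o = 66.5 mm, d_i = 47.9 mm
I = π(d_o⁴ − d_i⁴)/64 = π(66.5⁴ − 47.90⁴)/64 = 7.016×10^5 mm⁴
I = 7.016×10^5 mm⁴ = 7.016×10^-7 m⁴
Effective length L_e = K·L = 1 × 1.84 = 1.840 m
P_cr = π²EI / L_e² = π² × 100×10⁹ × 7.016×10^-7 / 1.840² = 2.045×10^5 N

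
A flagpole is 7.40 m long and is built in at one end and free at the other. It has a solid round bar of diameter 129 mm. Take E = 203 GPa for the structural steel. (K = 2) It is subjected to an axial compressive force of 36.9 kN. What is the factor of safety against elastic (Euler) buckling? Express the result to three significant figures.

I = πd⁴/64 = π×129⁴/64 = 1.359×10^7 mm⁴
I = 1.359×10^7 mm⁴ = 1.359×10^-5 m⁴
Effective length L_e = K·L = 2 × 7.40 = 14.80 m
P_cr = π²EI / L_e² = π² × 203×10⁹ × 1.359×10^-5 / 14.80² = 1.243×10^5 N
Factor of safety n = P_cr / P = 124.34 / 36.9 = 3.37

n ≈ 3.37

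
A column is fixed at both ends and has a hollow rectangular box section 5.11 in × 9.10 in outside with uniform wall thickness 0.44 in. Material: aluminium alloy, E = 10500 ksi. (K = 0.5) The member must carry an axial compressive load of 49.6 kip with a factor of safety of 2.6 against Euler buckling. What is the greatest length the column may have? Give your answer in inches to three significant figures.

Inner dimensions: h_i = 9.10 − 2×0.44 = 8.220 in, b_i = 5.11 − 2×0.44 = 4.230 in
Weak-axis I_min = (h_o·b_o³ − h_i·b_i³)/12 with b_o = 5.11, b_i = 4.230 in (shorter outer/inner sides).
I_min = (9.10×5.11³ − 8.220×4.230³)/12 = 49.34 in⁴
Required critical load P_cr = n·P = 2.6 × 49.6 = 129.0 kip = 1.290×10^5 lb
From P_cr = π²EI/(K·L)²:  L = (1/K)·√(π²EI/P_cr) = (1/0.5)·√(π²×1.05×10^7×49.34/1.290×10^5)
L = 398 in

L_max ≈ 398 in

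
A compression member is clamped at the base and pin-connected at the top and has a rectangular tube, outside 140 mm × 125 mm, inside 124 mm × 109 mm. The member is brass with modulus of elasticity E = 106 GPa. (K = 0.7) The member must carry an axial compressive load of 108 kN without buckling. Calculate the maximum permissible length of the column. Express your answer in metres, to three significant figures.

Weak-axis I_min = (h_o·b_o³ − h_i·b_i³)/12 with b_o = 125, b_i = 109.0 mm (shorter outer/inner sides).
I_min = (140×125³ − 124.0×109.0³)/12 = 9.404×10^6 mm⁴
I = 9.404×10^-6 m⁴
At the buckling limit P_cr = P = 1.080×10^5 N
From P_cr = π²EI/(K·L)²:  L = (1/K)·√(π²EI/P_cr) = (1/0.7)·√(π²×1.06×10^11×9.404×10^-6/1.080×10^5)
L = 13.6 m

L_max ≈ 13.6 m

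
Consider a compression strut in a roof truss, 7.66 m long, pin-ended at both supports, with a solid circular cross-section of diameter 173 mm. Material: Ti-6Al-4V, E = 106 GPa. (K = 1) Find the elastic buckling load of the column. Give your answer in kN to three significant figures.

P_cr ≈ 784 kN

I = πd⁴/64 = π×173⁴/64 = 4.397×10^7 mm⁴
I = 4.397×10^7 mm⁴ = 4.397×10^-5 m⁴
Effective length L_e = K·L = 1 × 7.66 = 7.660 m
P_cr = π²EI / L_e² = π² × 106×10⁹ × 4.397×10^-5 / 7.660² = 7.840×10^5 N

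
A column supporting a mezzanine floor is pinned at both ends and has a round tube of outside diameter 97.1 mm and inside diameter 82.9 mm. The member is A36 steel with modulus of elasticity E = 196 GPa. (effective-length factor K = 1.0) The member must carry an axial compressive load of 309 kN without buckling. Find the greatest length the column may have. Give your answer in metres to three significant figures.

d_o = 97.1 mm, d_i = 82.9 mm
I = π(d_o⁴ − d_i⁴)/64 = π(97.1⁴ − 82.90⁴)/64 = 2.045×10^6 mm⁴
I = 2.045×10^-6 m⁴
At the buckling limit P_cr = P = 3.090×10^5 N
From P_cr = π²EI/(K·L)²:  L = (1/K)·√(π²EI/P_cr) = (1/1)·√(π²×1.96×10^11×2.045×10^-6/3.090×10^5)
L = 3.58 m

L_max ≈ 3.58 m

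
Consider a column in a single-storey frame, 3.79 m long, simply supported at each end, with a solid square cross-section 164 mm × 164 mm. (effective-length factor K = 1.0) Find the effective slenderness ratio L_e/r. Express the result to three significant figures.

λ ≈ 80.1

I = a⁴/12 = 164⁴/12 = 6.028×10^7 mm⁴
A = 2.690×10^4 mm²;  r_min = √(I/A) = √(6.028×10^7/2.690×10^4) = 47.34 mm
L_e = K·L = 1 × 3.79 m = 3.790 m = 3790.0 mm
λ = L_e / r_min = 3790.0 / 47.34 = 80.1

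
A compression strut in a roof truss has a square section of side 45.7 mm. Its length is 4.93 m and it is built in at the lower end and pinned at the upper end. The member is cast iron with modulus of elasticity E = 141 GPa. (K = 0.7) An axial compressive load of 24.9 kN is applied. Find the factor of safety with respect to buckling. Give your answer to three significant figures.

I = a⁴/12 = 45.7⁴/12 = 3.635×10^5 mm⁴
I = 3.635×10^5 mm⁴ = 3.635×10^-7 m⁴
Effective length L_e = K·L = 0.7 × 4.93 = 3.451 m
P_cr = π²EI / L_e² = π² × 141×10⁹ × 3.635×10^-7 / 3.451² = 4.247×10^4 N
Factor of safety n = P_cr / P = 42.473 / 24.9 = 1.71

n ≈ 1.71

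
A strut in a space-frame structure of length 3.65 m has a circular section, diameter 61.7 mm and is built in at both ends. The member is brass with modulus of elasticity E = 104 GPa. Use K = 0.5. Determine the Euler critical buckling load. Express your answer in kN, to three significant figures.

I = πd⁴/64 = π×61.7⁴/64 = 7.114×10^5 mm⁴
I = 7.114×10^5 mm⁴ = 7.114×10^-7 m⁴
Effective length L_e = K·L = 0.5 × 3.65 = 1.825 m
P_cr = π²EI / L_e² = π² × 104×10⁹ × 7.114×10^-7 / 1.825² = 2.192×10^5 N

P_cr ≈ 219 kN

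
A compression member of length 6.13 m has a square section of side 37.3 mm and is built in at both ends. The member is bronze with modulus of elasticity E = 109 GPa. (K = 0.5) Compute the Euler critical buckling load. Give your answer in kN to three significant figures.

P_cr ≈ 18.5 kN

I = a⁴/12 = 37.3⁴/12 = 1.613×10^5 mm⁴
I = 1.613×10^5 mm⁴ = 1.613×10^-7 m⁴
Effective length L_e = K·L = 0.5 × 6.13 = 3.065 m
P_cr = π²EI / L_e² = π² × 109×10⁹ × 1.613×10^-7 / 3.065² = 1.847×10^4 N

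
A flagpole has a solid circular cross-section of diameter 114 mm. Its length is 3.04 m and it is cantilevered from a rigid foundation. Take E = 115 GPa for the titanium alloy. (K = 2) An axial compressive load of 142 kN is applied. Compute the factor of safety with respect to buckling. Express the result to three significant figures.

I = πd⁴/64 = π×114⁴/64 = 8.291×10^6 mm⁴
I = 8.291×10^6 mm⁴ = 8.291×10^-6 m⁴
Effective length L_e = K·L = 2 × 3.04 = 6.080 m
P_cr = π²EI / L_e² = π² × 115×10⁹ × 8.291×10^-6 / 6.080² = 2.546×10^5 N
Factor of safety n = P_cr / P = 254.55 / 142 = 1.79

n ≈ 1.79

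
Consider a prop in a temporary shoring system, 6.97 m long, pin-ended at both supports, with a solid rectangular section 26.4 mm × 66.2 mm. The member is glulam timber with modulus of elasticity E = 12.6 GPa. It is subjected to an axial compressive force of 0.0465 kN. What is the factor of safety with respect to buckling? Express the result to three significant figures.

Buckling occurs about the weak axis: I_min = h·b³/12 with b = 26.4 mm (the shorter side).
I_min = 66.2×26.4³/12 = 1.015×10^5 mm⁴
I = 1.015×10^5 mm⁴ = 1.015×10^-7 m⁴
Effective length L_e = K·L = 1 × 6.97 = 6.970 m
P_cr = π²EI / L_e² = π² × 12.6×10⁹ × 1.015×10^-7 / 6.970² = 259.8 N
Factor of safety n = P_cr / P = 0.25983 / 0.0465 = 5.59

n ≈ 5.59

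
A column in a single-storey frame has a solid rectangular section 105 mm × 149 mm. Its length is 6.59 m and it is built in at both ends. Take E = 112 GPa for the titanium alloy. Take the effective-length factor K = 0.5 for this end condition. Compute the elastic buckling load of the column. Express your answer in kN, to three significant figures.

P_cr ≈ 1460 kN

Buckling occurs about the weak axis: I_min = h·b³/12 with b = 105 mm (the shorter side).
I_min = 149×105³/12 = 1.437×10^7 mm⁴
I = 1.437×10^7 mm⁴ = 1.437×10^-5 m⁴
Effective length L_e = K·L = 0.5 × 6.59 = 3.295 m
P_cr = π²EI / L_e² = π² × 112×10⁹ × 1.437×10^-5 / 3.295² = 1.463×10^6 N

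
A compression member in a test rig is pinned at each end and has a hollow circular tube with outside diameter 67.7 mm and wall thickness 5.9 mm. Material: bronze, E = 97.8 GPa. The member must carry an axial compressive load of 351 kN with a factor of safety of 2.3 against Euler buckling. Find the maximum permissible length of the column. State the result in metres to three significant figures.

L_max ≈ 0.812 m

Inner diameter d_i = 67.7 − 2×5.9 = 55.90 mm
I = π(d_o⁴ − d_i⁴)/64 = π(67.7⁴ − 55.90⁴)/64 = 5.518×10^5 mm⁴
I = 5.518×10^-7 m⁴
Required critical load P_cr = n·P = 2.3 × 351 = 807.3 kN = 8.073×10^5 N
From P_cr = π²EI/(K·L)²:  L = (1/K)·√(π²EI/P_cr) = (1/1)·√(π²×9.78×10^10×5.518×10^-7/8.073×10^5)
L = 0.812 m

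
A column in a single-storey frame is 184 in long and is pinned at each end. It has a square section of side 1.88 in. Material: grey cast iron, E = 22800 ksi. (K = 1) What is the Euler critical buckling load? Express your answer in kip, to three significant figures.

I = a⁴/12 = 1.88⁴/12 = 1.041 in⁴
Effective length L_e = K·L = 1 × 184 = 184.0 in
P_cr = π²EI / L_e² = π² × 22800×10³ × 1.041 / 184.0² = 6.919×10^3 lb

P_cr ≈ 6.92 kip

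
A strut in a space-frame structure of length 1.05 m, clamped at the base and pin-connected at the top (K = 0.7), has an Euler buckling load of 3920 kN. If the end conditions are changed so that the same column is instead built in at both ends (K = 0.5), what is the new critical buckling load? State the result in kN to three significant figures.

P_cr ∝ 1/K², so P_cr,new = P_cr,old × (K_old/K_new)² = 3920 × (0.7/0.5)²
= 3920 × 1.960 = 7680 kN

P_cr ≈ 7680 kN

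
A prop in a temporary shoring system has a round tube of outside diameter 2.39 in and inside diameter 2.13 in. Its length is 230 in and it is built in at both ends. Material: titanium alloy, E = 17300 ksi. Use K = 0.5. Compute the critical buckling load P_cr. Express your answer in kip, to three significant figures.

d_o = 2.39 in, d_i = 2.13 in
I = π(d_o⁴ − d_i⁴)/64 = π(2.39⁴ − 2.130⁴)/64 = 0.5912 in⁴
Effective length L_e = K·L = 0.5 × 230 = 115.0 in
P_cr = π²EI / L_e² = π² × 17300×10³ × 0.5912 / 115.0² = 7.633×10^3 lb

P_cr ≈ 7.63 kip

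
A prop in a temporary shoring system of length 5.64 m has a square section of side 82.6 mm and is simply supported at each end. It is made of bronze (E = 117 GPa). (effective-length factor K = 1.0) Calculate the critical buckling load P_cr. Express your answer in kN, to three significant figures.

P_cr ≈ 141 kN

I = a⁴/12 = 82.6⁴/12 = 3.879×10^6 mm⁴
I = 3.879×10^6 mm⁴ = 3.879×10^-6 m⁴
Effective length L_e = K·L = 1 × 5.64 = 5.640 m
P_cr = π²EI / L_e² = π² × 117×10⁹ × 3.879×10^-6 / 5.640² = 1.408×10^5 N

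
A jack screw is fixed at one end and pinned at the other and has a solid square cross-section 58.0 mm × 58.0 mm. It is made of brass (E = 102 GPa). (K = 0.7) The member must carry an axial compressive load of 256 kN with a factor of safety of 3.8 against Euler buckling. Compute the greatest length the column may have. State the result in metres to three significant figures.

L_max ≈ 1.41 m

I = a⁴/12 = 58.0⁴/12 = 9.430×10^5 mm⁴
I = 9.430×10^-7 m⁴
Required critical load P_cr = n·P = 3.8 × 256 = 972.8 kN = 9.728×10^5 N
From P_cr = π²EI/(K·L)²:  L = (1/K)·√(π²EI/P_cr) = (1/0.7)·√(π²×1.02×10^11×9.430×10^-7/9.728×10^5)
L = 1.41 m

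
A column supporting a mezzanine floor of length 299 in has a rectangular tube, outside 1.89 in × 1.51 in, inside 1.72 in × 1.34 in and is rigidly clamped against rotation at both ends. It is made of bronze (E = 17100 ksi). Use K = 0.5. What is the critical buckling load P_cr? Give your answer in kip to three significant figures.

P_cr ≈ 1.49 kip

Weak-axis I_min = (h_o·b_o³ − h_i·b_i³)/12 with b_o = 1.51, b_i = 1.340 in (shorter outer/inner sides).
I_min = (1.89×1.51³ − 1.720×1.340³)/12 = 0.1974 in⁴
Effective length L_e = K·L = 0.5 × 299 = 149.5 in
P_cr = π²EI / L_e² = π² × 17100×10³ × 0.1974 / 149.5² = 1.491×10^3 lb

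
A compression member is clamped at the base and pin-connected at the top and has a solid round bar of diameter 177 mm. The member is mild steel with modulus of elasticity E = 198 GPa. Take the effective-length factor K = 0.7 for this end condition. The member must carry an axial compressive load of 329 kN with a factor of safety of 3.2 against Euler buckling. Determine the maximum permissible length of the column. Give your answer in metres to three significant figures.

L_max ≈ 13.5 m

I = πd⁴/64 = π×177⁴/64 = 4.818×10^7 mm⁴
I = 4.818×10^-5 m⁴
Required critical load P_cr = n·P = 3.2 × 329 = 1053 kN = 1.053×10^6 N
From P_cr = π²EI/(K·L)²:  L = (1/K)·√(π²EI/P_cr) = (1/0.7)·√(π²×1.98×10^11×4.818×10^-5/1.053×10^6)
L = 13.5 m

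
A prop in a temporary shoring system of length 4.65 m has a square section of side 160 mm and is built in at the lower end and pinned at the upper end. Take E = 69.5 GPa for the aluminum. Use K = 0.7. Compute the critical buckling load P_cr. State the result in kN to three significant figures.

I = a⁴/12 = 160⁴/12 = 5.461×10^7 mm⁴
I = 5.461×10^7 mm⁴ = 5.461×10^-5 m⁴
Effective length L_e = K·L = 0.7 × 4.65 = 3.255 m
P_cr = π²EI / L_e² = π² × 69.5×10⁹ × 5.461×10^-5 / 3.255² = 3.536×10^6 N

P_cr ≈ 3540 kN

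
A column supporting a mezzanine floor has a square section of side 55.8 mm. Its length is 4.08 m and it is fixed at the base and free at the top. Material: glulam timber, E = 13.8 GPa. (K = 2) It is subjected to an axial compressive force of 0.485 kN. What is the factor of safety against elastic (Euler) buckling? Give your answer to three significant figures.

I = a⁴/12 = 55.8⁴/12 = 8.079×10^5 mm⁴
I = 8.079×10^5 mm⁴ = 8.079×10^-7 m⁴
Effective length L_e = K·L = 2 × 4.08 = 8.160 m
P_cr = π²EI / L_e² = π² × 13.8×10⁹ × 8.079×10^-7 / 8.160² = 1.653×10^3 N
Factor of safety n = P_cr / P = 1.6525 / 0.485 = 3.41

n ≈ 3.41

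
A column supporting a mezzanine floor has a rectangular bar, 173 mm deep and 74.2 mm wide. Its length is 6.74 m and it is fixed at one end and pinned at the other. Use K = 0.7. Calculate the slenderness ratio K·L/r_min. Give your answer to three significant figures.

λ ≈ 220

For a rectangle r_min = b/√12 = 74.2/√12 = 21.42 mm
L_e = K·L = 0.7 × 6.74 m = 4.718 m = 4718.0 mm
λ = L_e / r_min = 4718.0 / 21.42 = 220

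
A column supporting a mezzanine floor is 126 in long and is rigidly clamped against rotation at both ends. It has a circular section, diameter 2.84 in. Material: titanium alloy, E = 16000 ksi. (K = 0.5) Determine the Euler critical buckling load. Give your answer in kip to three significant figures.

I = πd⁴/64 = π×2.84⁴/64 = 3.193 in⁴
Effective length L_e = K·L = 0.5 × 126 = 63.00 in
P_cr = π²EI / L_e² = π² × 16000×10³ × 3.193 / 63.00² = 1.271×10^5 lb

P_cr ≈ 127 kip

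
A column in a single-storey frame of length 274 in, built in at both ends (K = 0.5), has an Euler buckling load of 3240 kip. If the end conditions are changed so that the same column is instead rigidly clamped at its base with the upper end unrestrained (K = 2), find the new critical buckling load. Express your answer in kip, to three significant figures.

P_cr ≈ 202 kip

P_cr ∝ 1/K², so P_cr,new = P_cr,old × (K_old/K_new)² = 3240 × (0.5/2)²
= 3240 × 0.06250 = 202 kip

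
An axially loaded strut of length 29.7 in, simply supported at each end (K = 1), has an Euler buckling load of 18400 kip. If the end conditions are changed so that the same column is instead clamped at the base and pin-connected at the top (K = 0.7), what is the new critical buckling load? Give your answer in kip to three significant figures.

P_cr ∝ 1/K², so P_cr,new = P_cr,old × (K_old/K_new)² = 18400 × (1/0.7)²
= 18400 × 2.041 = 37600 kip

P_cr ≈ 37600 kip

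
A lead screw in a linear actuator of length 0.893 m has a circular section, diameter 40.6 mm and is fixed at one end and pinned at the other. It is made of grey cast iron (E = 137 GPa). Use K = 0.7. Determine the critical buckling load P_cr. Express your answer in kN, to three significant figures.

P_cr ≈ 462 kN

I = πd⁴/64 = π×40.6⁴/64 = 1.334×10^5 mm⁴
I = 1.334×10^5 mm⁴ = 1.334×10^-7 m⁴
Effective length L_e = K·L = 0.7 × 0.893 = 0.6251 m
P_cr = π²EI / L_e² = π² × 137×10⁹ × 1.334×10^-7 / 0.6251² = 4.615×10^5 N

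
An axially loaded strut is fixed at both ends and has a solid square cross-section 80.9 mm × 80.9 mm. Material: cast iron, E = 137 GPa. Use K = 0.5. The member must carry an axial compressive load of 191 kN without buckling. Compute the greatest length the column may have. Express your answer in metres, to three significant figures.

I = a⁴/12 = 80.9⁴/12 = 3.570×10^6 mm⁴
I = 3.570×10^-6 m⁴
At the buckling limit P_cr = P = 1.910×10^5 N
From P_cr = π²EI/(K·L)²:  L = (1/K)·√(π²EI/P_cr) = (1/0.5)·√(π²×1.37×10^11×3.570×10^-6/1.910×10^5)
L = 10.1 m

L_max ≈ 10.1 m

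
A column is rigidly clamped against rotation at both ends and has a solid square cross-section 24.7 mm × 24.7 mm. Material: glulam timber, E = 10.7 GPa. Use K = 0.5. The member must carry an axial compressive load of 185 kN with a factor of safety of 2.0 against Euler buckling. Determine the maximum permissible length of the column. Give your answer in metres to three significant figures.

I = a⁴/12 = 24.7⁴/12 = 3.102×10^4 mm⁴
I = 3.102×10^-8 m⁴
Required critical load P_cr = n·P = 2.0 × 185 = 370.0 kN = 3.700×10^5 N
From P_cr = π²EI/(K·L)²:  L = (1/K)·√(π²EI/P_cr) = (1/0.5)·√(π²×1.07×10^10×3.102×10^-8/3.700×10^5)
L = 0.188 m

L_max ≈ 0.188 m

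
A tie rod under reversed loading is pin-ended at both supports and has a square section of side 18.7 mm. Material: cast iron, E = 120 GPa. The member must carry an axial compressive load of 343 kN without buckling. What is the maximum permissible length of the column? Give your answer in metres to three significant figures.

I = a⁴/12 = 18.7⁴/12 = 1.019×10^4 mm⁴
I = 1.019×10^-8 m⁴
At the buckling limit P_cr = P = 3.430×10^5 N
From P_cr = π²EI/(K·L)²:  L = (1/K)·√(π²EI/P_cr) = (1/1)·√(π²×1.20×10^11×1.019×10^-8/3.430×10^5)
L = 0.188 m

L_max ≈ 0.188 m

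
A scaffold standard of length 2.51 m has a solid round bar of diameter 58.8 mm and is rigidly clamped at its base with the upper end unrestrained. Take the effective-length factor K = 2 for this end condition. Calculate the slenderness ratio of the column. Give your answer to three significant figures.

For a solid circle r = d/4 = 58.8/4 = 14.70 mm
L_e = K·L = 2 × 2.51 m = 5.020 m = 5020.0 mm
λ = L_e / r_min = 5020.0 / 14.70 = 341

λ ≈ 341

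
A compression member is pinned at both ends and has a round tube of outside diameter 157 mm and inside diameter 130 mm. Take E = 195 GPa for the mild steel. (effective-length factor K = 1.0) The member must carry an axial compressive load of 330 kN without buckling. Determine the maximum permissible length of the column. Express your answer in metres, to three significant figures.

L_max ≈ 9.60 m

d_o = 157 mm, d_i = 130 mm
I = π(d_o⁴ − d_i⁴)/64 = π(157⁴ − 130.0⁴)/64 = 1.580×10^7 mm⁴
I = 1.580×10^-5 m⁴
At the buckling limit P_cr = P = 3.300×10^5 N
From P_cr = π²EI/(K·L)²:  L = (1/K)·√(π²EI/P_cr) = (1/1)·√(π²×1.95×10^11×1.580×10^-5/3.300×10^5)
L = 9.60 m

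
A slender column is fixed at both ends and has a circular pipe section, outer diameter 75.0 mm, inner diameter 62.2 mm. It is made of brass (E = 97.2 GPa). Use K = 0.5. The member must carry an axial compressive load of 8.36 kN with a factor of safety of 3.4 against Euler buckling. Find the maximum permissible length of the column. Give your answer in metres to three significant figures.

L_max ≈ 10.5 m

d_o = 75.0 mm, d_i = 62.2 mm
I = π(d_o⁴ − d_i⁴)/64 = π(75.0⁴ − 62.20⁴)/64 = 8.184×10^5 mm⁴
I = 8.184×10^-7 m⁴
Required critical load P_cr = n·P = 3.4 × 8.36 = 28.42 kN = 2.842×10^4 N
From P_cr = π²EI/(K·L)²:  L = (1/K)·√(π²EI/P_cr) = (1/0.5)·√(π²×9.72×10^10×8.184×10^-7/2.842×10^4)
L = 10.5 m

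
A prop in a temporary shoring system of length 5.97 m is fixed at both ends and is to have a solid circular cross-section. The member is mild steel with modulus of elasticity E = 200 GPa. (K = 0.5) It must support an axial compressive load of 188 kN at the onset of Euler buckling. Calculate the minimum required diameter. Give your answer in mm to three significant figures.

d ≈ 64.5 mm

L_e = K·L = 0.5 × 5.97 = 2.985 m
Required I = P_cr·L_e²/(π²E) = 1.880×10^5 × 2.985² / (π² × 2.00×10^11) = 8.486×10^-7 m⁴
I_req = 8.486×10^5 mm⁴
Solid circle: I = πd⁴/64  ⇒  d = (64I/π)^(1/4) = (64×8.486×10^5/π)^(1/4) = 64.5 mm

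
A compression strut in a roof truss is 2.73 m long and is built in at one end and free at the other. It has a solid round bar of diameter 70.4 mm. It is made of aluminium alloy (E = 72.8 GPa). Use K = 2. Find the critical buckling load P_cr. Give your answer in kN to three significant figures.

I = πd⁴/64 = π×70.4⁴/64 = 1.206×10^6 mm⁴
I = 1.206×10^6 mm⁴ = 1.206×10^-6 m⁴
Effective length L_e = K·L = 2 × 2.73 = 5.460 m
P_cr = π²EI / L_e² = π² × 72.8×10⁹ × 1.206×10^-6 / 5.460² = 2.906×10^4 N

P_cr ≈ 29.1 kN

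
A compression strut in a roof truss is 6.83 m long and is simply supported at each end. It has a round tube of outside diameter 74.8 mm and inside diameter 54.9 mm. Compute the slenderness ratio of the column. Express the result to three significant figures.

λ ≈ 294

d_o = 74.8 mm, d_i = 54.9 mm
I = π(d_o⁴ − d_i⁴)/64 = π(74.8⁴ − 54.90⁴)/64 = 1.091×10^6 mm⁴
A = 2.027×10^3 mm²;  r_min = √(I/A) = √(1.091×10^6/2.027×10^3) = 23.20 mm
L_e = K·L = 1 × 6.83 m = 6.830 m = 6830.0 mm
λ = L_e / r_min = 6830.0 / 23.20 = 294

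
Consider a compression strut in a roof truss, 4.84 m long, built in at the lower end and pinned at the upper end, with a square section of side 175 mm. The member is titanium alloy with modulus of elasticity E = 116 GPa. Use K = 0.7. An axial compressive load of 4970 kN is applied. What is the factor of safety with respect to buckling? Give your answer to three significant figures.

n ≈ 1.57

I = a⁴/12 = 175⁴/12 = 7.816×10^7 mm⁴
I = 7.816×10^7 mm⁴ = 7.816×10^-5 m⁴
Effective length L_e = K·L = 0.7 × 4.84 = 3.388 m
P_cr = π²EI / L_e² = π² × 116×10⁹ × 7.816×10^-5 / 3.388² = 7.795×10^6 N
Factor of safety n = P_cr / P = 7795.5 / 4970 = 1.57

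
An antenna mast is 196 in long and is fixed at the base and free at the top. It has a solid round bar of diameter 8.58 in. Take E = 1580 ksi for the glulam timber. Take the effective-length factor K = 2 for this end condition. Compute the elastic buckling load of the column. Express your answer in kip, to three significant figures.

I = πd⁴/64 = π×8.58⁴/64 = 266.0 in⁴
Effective length L_e = K·L = 2 × 196 = 392.0 in
P_cr = π²EI / L_e² = π² × 1580×10³ × 266.0 / 392.0² = 2.700×10^4 lb

P_cr ≈ 27.0 kip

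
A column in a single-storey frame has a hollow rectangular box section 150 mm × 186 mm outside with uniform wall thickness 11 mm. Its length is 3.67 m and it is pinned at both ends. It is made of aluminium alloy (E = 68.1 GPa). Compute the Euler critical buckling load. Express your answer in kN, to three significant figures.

Inner dimensions: h_i = 186 − 2×11 = 164.0 mm, b_i = 150 − 2×11 = 128.0 mm
Weak-axis I_min = (h_o·b_o³ − h_i·b_i³)/12 with b_o = 150, b_i = 128.0 mm (shorter outer/inner sides).
I_min = (186×150³ − 164.0×128.0³)/12 = 2.365×10^7 mm⁴
I = 2.365×10^7 mm⁴ = 2.365×10^-5 m⁴
Effective length L_e = K·L = 1 × 3.67 = 3.670 m
P_cr = π²EI / L_e² = π² × 68.1×10⁹ × 2.365×10^-5 / 3.670² = 1.180×10^6 N

P_cr ≈ 1180 kN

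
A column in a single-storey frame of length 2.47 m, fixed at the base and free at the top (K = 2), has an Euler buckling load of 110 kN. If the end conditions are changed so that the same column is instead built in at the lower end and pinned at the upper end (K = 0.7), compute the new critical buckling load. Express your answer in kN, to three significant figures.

P_cr ≈ 898 kN

P_cr ∝ 1/K², so P_cr,new = P_cr,old × (K_old/K_new)² = 110 × (2/0.7)²
= 110 × 8.163 = 898 kN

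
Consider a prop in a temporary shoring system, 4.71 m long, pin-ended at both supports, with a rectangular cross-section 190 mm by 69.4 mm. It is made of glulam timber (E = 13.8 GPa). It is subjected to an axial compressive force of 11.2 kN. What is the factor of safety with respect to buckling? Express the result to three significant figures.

Buckling occurs about the weak axis: I_min = h·b³/12 with b = 69.4 mm (the shorter side).
I_min = 190×69.4³/12 = 5.292×10^6 mm⁴
I = 5.292×10^6 mm⁴ = 5.292×10^-6 m⁴
Effective length L_e = K·L = 1 × 4.71 = 4.710 m
P_cr = π²EI / L_e² = π² × 13.8×10⁹ × 5.292×10^-6 / 4.710² = 3.249×10^4 N
Factor of safety n = P_cr / P = 32.493 / 11.2 = 2.90

n ≈ 2.90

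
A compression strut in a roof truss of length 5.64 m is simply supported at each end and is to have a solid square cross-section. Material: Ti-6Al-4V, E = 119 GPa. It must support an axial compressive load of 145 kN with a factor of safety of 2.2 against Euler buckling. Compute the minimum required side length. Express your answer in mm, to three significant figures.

Required P_cr = n·P = 2.2 × 145 = 319.0 kN
L_e = K·L = 1 × 5.64 = 5.640 m
Required I = P_cr·L_e²/(π²E) = 3.190×10^5 × 5.640² / (π² × 1.19×10^11) = 8.640×10^-6 m⁴
I_req = 8.640×10^6 mm⁴
Solid square: I = a⁴/12  ⇒  a = (12I)^(1/4) = (12×8.640×10^6)^(1/4) = 101 mm

a ≈ 101 mm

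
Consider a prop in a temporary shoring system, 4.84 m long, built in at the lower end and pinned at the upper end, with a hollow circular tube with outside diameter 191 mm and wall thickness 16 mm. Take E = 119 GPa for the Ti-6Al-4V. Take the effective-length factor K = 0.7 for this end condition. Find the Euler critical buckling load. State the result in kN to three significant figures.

P_cr ≈ 3470 kN

Inner diameter d_i = 191 − 2×16 = 159.0 mm
I = π(d_o⁴ − d_i⁴)/64 = π(191⁴ − 159.0⁴)/64 = 3.396×10^7 mm⁴
I = 3.396×10^7 mm⁴ = 3.396×10^-5 m⁴
Effective length L_e = K·L = 0.7 × 4.84 = 3.388 m
P_cr = π²EI / L_e² = π² × 119×10⁹ × 3.396×10^-5 / 3.388² = 3.474×10^6 N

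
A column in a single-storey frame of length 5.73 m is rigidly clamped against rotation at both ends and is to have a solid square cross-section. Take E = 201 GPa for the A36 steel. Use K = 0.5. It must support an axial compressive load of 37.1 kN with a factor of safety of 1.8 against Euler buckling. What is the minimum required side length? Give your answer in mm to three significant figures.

a ≈ 42.7 mm

Required P_cr = n·P = 1.8 × 37.1 = 66.78 kN
L_e = K·L = 0.5 × 5.73 = 2.865 m
Required I = P_cr·L_e²/(π²E) = 6.678×10^4 × 2.865² / (π² × 2.01×10^11) = 2.763×10^-7 m⁴
I_req = 2.763×10^5 mm⁴
Solid square: I = a⁴/12  ⇒  a = (12I)^(1/4) = (12×2.763×10^5)^(1/4) = 42.7 mm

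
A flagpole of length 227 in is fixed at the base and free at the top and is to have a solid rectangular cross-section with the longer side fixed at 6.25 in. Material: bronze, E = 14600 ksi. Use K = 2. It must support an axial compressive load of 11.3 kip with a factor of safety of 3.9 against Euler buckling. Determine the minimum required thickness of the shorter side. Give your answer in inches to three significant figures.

Required P_cr = n·P = 3.9 × 11.3 = 44.07 kip
L_e = K·L = 2 × 227 = 454.0 in
Required I = P_cr·L_e²/(π²E) = 4.407×10^4 × 454.0² / (π² × 1.46×10^7) = 63.04 in⁴
Rectangle, weak axis: I_min = h·b³/12 with h = 6.25 in fixed  ⇒  b = (12I/h)^(1/3) = 4.95 in

b ≈ 4.95 in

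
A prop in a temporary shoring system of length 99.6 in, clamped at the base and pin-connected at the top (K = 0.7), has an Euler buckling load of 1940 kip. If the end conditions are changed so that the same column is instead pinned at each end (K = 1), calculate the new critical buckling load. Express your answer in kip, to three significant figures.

P_cr ≈ 951 kip

P_cr ∝ 1/K², so P_cr,new = P_cr,old × (K_old/K_new)² = 1940 × (0.7/1)²
= 1940 × 0.4900 = 951 kip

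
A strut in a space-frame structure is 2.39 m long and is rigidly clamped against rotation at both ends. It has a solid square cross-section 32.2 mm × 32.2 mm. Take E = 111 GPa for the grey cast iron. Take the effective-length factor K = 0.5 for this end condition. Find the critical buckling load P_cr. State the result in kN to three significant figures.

P_cr ≈ 68.7 kN

I = a⁴/12 = 32.2⁴/12 = 8.959×10^4 mm⁴
I = 8.959×10^4 mm⁴ = 8.959×10^-8 m⁴
Effective length L_e = K·L = 0.5 × 2.39 = 1.195 m
P_cr = π²EI / L_e² = π² × 111×10⁹ × 8.959×10^-8 / 1.195² = 6.873×10^4 N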